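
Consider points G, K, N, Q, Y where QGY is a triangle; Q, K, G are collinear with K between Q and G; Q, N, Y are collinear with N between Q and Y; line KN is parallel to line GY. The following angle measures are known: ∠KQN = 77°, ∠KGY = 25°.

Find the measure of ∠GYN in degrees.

1. ∠GQY = 77°  [K on QG, N on QY]
2. ∠QGY = 25°  [K on ray GQ]
3. ∠GYQ = 78°  [△QGY]
4. ∠GYN = 78°  [N on ray YQ]

∠GYN = 78°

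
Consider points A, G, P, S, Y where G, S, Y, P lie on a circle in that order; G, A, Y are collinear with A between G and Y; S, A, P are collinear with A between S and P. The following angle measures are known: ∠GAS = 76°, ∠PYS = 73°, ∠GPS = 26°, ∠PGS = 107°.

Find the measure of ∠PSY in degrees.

∠PSY = 50°

1. ∠SAY = 104°  [linear pair at A on GY]
2. ∠GYS = 26°  [same arc GS]
3. ∠PSY = 50°  [△SAY]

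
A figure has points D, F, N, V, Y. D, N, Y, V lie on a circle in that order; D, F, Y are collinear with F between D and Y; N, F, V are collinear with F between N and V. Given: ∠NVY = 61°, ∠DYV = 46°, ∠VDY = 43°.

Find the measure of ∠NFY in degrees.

∠NFY = 107°

1. ∠NDY = 61°  [same arc NY]
2. ∠DNV = 46°  [same arc DV]
3. ∠DFN = 73°  [△DFN]
4. ∠NFY = 107°  [linear pair at F on DY]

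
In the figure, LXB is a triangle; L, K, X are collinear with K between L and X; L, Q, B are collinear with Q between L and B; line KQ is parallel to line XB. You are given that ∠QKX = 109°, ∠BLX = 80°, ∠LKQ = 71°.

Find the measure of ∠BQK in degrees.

∠BQK = 151°

1. ∠KLQ = 80°  [K on LX, Q on LB]
2. ∠KQL = 29°  [△LKQ]
3. ∠BQK = 151°  [linear pair at Q on LB]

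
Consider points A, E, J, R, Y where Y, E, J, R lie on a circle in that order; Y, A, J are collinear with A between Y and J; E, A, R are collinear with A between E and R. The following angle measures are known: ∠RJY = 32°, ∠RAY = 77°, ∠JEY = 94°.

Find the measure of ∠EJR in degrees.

∠EJR = 73°

1. ∠JAR = 103°  [linear pair at A on YJ]
2. ∠JRY = 86°  [cyclic YEJR, opposite ∠E+∠R]
3. ∠ERJ = 45°  [△JAR]
4. ∠JYR = 62°  [△YJR]
5. ∠JER = 62°  [same arc JR]
6. ∠EJR = 73°  [△EJR]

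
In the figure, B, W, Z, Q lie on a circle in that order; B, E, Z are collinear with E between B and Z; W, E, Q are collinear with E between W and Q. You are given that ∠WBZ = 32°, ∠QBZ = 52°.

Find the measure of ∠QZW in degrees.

∠QZW = 96°

1. ∠WQZ = 32°  [same arc WZ]
2. ∠QWZ = 52°  [same arc ZQ]
3. ∠QZW = 96°  [△WZQ]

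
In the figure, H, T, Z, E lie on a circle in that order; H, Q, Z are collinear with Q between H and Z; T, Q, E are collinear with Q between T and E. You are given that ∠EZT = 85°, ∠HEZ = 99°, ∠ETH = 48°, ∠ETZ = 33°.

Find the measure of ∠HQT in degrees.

∠HQT = 70°

1. ∠TEZ = 62°  [△TZE]
2. ∠THZ = 62°  [same arc TZ]
3. ∠HQT = 70°  [△HQT]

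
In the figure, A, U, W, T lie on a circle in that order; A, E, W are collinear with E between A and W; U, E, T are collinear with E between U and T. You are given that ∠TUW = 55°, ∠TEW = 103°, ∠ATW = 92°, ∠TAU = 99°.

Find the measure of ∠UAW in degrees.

1. ∠TAW = 55°  [same arc WT]
2. ∠AEU = 103°  [vertical angles at E]
3. ∠AWT = 33°  [△AWT]
4. ∠AUT = 33°  [same arc AT]
5. ∠UAW = 44°  [△AEU]

∠UAW = 44°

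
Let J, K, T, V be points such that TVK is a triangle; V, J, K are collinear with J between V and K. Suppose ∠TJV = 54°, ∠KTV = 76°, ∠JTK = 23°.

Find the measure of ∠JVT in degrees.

1. ∠KJT = 126°  [linear pair at J on VK]
2. ∠JKT = 31°  [△TJK]
3. ∠TKV = 31°  [J on ray KV]
4. ∠KVT = 73°  [△TVK]
5. ∠JVT = 73°  [J on ray VK]

∠JVT = 73°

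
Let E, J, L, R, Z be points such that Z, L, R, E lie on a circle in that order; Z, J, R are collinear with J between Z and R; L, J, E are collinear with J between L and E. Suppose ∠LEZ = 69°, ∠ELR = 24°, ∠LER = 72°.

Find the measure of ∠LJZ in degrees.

1. ∠LRZ = 69°  [same arc ZL]
2. ∠LJR = 87°  [△LJR]
3. ∠LJZ = 93°  [linear pair at J on ZR]

∠LJZ = 93°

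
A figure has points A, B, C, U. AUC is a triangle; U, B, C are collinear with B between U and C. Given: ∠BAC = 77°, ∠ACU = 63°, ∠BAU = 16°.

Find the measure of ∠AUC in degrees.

∠AUC = 24°

1. ∠ACB = 63°  [B on ray CU]
2. ∠ABC = 40°  [△ABC]
3. ∠ABU = 140°  [linear pair at B on UC]
4. ∠AUB = 24°  [△AUB]
5. ∠AUC = 24°  [B on ray UC]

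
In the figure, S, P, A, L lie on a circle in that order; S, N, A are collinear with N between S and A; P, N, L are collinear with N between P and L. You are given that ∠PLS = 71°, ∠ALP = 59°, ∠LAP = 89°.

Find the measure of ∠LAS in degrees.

1. ∠PAS = 71°  [same arc SP]
2. ∠ASP = 59°  [same arc PA]
3. ∠APL = 32°  [△PAL]
4. ∠APS = 50°  [△SPA]
5. ∠ASL = 32°  [same arc AL]
6. ∠ALS = 130°  [cyclic SPAL, opposite ∠P+∠L]
7. ∠LAS = 18°  [△SAL]

∠LAS = 18°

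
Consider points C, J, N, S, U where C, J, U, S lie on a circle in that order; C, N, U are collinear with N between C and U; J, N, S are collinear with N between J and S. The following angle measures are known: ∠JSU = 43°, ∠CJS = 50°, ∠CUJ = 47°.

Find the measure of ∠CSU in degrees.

∠CSU = 90°

1. ∠JCU = 43°  [same arc JU]
2. ∠CJU = 90°  [△CJU]
3. ∠CSU = 90°  [cyclic CJUS, opposite ∠J+∠S]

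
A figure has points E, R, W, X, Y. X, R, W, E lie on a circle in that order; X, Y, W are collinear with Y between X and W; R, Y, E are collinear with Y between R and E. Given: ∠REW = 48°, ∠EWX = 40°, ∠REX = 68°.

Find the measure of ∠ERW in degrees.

1. ∠ERX = 40°  [same arc XE]
2. ∠EXR = 72°  [△XRE]
3. ∠EWR = 108°  [cyclic XRWE, opposite ∠X+∠W]
4. ∠ERW = 24°  [△RWE]

∠ERW = 24°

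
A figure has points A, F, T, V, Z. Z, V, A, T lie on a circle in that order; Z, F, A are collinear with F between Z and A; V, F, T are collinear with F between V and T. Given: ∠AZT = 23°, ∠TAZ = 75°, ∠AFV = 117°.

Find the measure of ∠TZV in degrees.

1. ∠TVZ = 75°  [same arc ZT]
2. ∠TFZ = 117°  [vertical angles at F]
3. ∠VTZ = 40°  [△ZFT]
4. ∠TZV = 65°  [△ZVT]

∠TZV = 65°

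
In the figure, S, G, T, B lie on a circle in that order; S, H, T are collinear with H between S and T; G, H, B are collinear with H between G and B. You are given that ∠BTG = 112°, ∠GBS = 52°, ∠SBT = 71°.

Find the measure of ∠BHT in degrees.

1. ∠BSG = 68°  [cyclic SGTB, opposite ∠S+∠T]
2. ∠GTS = 52°  [same arc SG]
3. ∠BGS = 60°  [△SGB]
4. ∠SGT = 109°  [cyclic SGTB, opposite ∠G+∠B]
5. ∠GST = 19°  [△SGT]
6. ∠BTS = 60°  [same arc SB]
7. ∠GBT = 19°  [same arc GT]
8. ∠BHT = 101°  [△THB]

∠BHT = 101°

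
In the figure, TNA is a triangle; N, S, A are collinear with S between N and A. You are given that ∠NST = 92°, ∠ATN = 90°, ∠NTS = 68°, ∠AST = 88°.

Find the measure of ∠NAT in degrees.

∠NAT = 70°

1. ∠SNT = 20°  [△TNS]
2. ∠ANT = 20°  [S on ray NA]
3. ∠NAT = 70°  [△TNA]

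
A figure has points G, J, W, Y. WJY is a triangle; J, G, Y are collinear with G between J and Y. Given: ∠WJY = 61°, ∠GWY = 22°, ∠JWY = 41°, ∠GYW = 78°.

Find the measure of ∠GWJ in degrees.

∠GWJ = 19°

1. ∠GJW = 61°  [G on ray JY]
2. ∠WGY = 80°  [△WGY]
3. ∠JGW = 100°  [linear pair at G on JY]
4. ∠GWJ = 19°  [△WJG]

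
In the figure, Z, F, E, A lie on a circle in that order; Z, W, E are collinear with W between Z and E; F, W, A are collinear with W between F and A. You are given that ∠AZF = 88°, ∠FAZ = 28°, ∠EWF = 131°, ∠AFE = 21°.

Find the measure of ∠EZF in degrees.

∠EZF = 67°

1. ∠AFZ = 64°  [△ZFA]
2. ∠FWZ = 49°  [linear pair at W on ZE]
3. ∠EZF = 67°  [△ZWF]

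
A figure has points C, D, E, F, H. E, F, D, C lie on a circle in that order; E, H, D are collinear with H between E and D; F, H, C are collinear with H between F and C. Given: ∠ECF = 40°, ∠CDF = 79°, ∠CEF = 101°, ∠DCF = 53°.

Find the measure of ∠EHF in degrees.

1. ∠CFE = 39°  [△EFC]
2. ∠DEF = 53°  [same arc FD]
3. ∠EHF = 88°  [△EHF]

∠EHF = 88°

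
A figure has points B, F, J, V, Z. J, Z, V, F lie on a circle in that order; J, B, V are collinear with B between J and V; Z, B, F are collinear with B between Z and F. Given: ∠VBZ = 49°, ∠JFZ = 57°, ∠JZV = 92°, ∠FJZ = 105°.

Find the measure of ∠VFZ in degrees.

∠VFZ = 31°

1. ∠JVZ = 57°  [same arc JZ]
2. ∠VJZ = 31°  [△JZV]
3. ∠VFZ = 31°  [same arc ZV]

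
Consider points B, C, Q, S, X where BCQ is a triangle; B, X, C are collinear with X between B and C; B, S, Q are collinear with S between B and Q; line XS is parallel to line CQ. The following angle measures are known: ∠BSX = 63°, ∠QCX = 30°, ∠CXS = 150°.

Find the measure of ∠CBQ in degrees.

1. ∠BQC = 63°  [XS∥CQ, corresponding at S]
2. ∠BCQ = 30°  [X on ray CB]
3. ∠CBQ = 87°  [△BCQ]

∠CBQ = 87°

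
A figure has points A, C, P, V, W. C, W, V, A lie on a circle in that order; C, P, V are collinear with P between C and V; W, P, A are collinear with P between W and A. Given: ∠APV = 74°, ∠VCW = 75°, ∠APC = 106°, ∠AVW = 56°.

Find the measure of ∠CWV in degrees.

∠CWV = 80°

1. ∠VAW = 75°  [same arc WV]
2. ∠VPW = 106°  [vertical angles at P]
3. ∠AWV = 49°  [△WVA]
4. ∠CVW = 25°  [△WPV]
5. ∠CWV = 80°  [△CWV]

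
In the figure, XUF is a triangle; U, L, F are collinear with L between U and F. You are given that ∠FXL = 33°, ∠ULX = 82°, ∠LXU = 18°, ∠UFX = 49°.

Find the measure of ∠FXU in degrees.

1. ∠LUX = 80°  [△XUL]
2. ∠FUX = 80°  [L on ray UF]
3. ∠FXU = 51°  [△XUF]

∠FXU = 51°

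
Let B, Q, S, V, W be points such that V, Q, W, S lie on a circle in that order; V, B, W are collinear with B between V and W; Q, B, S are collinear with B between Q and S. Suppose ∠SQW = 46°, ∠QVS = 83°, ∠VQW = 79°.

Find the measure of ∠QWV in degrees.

∠QWV = 64°

1. ∠QWS = 97°  [cyclic VQWS, opposite ∠V+∠W]
2. ∠QSW = 37°  [△QWS]
3. ∠QVW = 37°  [same arc QW]
4. ∠QWV = 64°  [△VQW]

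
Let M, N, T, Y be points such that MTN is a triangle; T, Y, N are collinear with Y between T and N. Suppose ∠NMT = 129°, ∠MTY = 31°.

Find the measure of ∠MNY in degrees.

1. ∠MTN = 31°  [Y on ray TN]
2. ∠MNT = 20°  [△MTN]
3. ∠MNY = 20°  [Y on ray NT]

∠MNY = 20°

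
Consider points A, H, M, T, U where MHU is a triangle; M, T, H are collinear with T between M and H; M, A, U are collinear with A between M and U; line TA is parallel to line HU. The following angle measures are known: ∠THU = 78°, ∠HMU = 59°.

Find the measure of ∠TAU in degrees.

∠TAU = 137°

1. ∠MHU = 78°  [T on ray HM]
2. ∠HUM = 43°  [△MHU]
3. ∠MAT = 43°  [TA∥HU, corresponding at A]
4. ∠TAU = 137°  [linear pair at A on MU]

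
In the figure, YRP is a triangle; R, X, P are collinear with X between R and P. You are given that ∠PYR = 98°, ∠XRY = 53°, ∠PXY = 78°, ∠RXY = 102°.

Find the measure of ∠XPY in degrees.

∠XPY = 29°

1. ∠PRY = 53°  [X on ray RP]
2. ∠RPY = 29°  [△YRP]
3. ∠XPY = 29°  [X on ray PR]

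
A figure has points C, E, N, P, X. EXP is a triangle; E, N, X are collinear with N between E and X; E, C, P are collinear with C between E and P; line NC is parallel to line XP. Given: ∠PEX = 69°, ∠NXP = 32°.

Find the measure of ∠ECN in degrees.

1. ∠EXP = 32°  [N on ray XE]
2. ∠EPX = 79°  [△EXP]
3. ∠ECN = 79°  [NC∥XP, corresponding at C]

∠ECN = 79°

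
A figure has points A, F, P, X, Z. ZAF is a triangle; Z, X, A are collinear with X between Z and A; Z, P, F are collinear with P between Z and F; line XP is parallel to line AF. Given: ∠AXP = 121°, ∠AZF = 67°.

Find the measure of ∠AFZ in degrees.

1. ∠PXZ = 59°  [linear pair at X on ZA]
2. ∠PZX = 67°  [X on ZA, P on ZF]
3. ∠XPZ = 54°  [△ZXP]
4. ∠AFZ = 54°  [XP∥AF, corresponding at P]

∠AFZ = 54°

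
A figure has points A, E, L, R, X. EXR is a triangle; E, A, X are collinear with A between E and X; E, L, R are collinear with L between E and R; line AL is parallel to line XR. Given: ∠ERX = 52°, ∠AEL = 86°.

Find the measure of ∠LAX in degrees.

∠LAX = 138°

1. ∠ALE = 52°  [AL∥XR, corresponding at L]
2. ∠EAL = 42°  [△EAL]
3. ∠LAX = 138°  [linear pair at A on EX]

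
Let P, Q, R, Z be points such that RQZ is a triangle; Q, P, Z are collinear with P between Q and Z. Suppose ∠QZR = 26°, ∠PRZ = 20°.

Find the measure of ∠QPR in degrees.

1. ∠PZR = 26°  [P on ray ZQ]
2. ∠RPZ = 134°  [△RPZ]
3. ∠QPR = 46°  [linear pair at P on QZ]

∠QPR = 46°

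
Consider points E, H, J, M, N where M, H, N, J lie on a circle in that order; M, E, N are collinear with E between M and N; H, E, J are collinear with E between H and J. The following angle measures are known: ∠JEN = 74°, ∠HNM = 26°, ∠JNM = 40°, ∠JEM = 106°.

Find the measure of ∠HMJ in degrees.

1. ∠HJM = 26°  [same arc MH]
2. ∠JHM = 40°  [same arc MJ]
3. ∠HMJ = 114°  [△MHJ]

∠HMJ = 114°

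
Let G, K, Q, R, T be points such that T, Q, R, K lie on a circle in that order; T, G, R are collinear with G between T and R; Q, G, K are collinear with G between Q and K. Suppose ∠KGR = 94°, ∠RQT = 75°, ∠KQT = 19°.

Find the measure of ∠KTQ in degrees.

∠KTQ = 123°

1. ∠KGT = 86°  [linear pair at G on TR]
2. ∠RKT = 105°  [cyclic TQRK, opposite ∠Q+∠K]
3. ∠KRT = 19°  [same arc TK]
4. ∠KTR = 56°  [△TRK]
5. ∠QKT = 38°  [△TGK]
6. ∠KTQ = 123°  [△TQK]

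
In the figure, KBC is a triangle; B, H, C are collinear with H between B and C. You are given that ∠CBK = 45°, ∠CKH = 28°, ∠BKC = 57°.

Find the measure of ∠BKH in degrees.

∠BKH = 29°

1. ∠BCK = 78°  [△KBC]
2. ∠HBK = 45°  [H on ray BC]
3. ∠HCK = 78°  [H on ray CB]
4. ∠CHK = 74°  [△KHC]
5. ∠BHK = 106°  [linear pair at H on BC]
6. ∠BKH = 29°  [△KBH]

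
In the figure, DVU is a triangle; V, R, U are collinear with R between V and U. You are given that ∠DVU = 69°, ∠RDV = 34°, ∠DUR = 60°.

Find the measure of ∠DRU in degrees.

∠DRU = 103°

1. ∠DVR = 69°  [R on ray VU]
2. ∠DRV = 77°  [△DVR]
3. ∠DRU = 103°  [linear pair at R on VU]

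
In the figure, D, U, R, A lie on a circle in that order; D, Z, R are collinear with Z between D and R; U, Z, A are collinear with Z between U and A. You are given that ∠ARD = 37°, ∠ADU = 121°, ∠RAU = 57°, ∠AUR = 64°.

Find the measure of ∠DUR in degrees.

1. ∠AUD = 37°  [same arc DA]
2. ∠DAU = 22°  [△DUA]
3. ∠RDU = 57°  [same arc UR]
4. ∠DRU = 22°  [same arc DU]
5. ∠DUR = 101°  [△DUR]

∠DUR = 101°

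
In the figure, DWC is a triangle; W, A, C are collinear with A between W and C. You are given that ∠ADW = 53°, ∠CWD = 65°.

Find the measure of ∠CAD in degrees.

∠CAD = 118°

1. ∠AWD = 65°  [A on ray WC]
2. ∠DAW = 62°  [△DWA]
3. ∠CAD = 118°  [linear pair at A on WC]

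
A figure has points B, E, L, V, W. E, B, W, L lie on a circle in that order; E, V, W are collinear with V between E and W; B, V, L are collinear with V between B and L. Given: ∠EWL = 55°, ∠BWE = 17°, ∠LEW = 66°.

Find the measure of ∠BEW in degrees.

∠BEW = 42°

1. ∠ELW = 59°  [△EWL]
2. ∠EBW = 121°  [cyclic EBWL, opposite ∠B+∠L]
3. ∠BEW = 42°  [△EBW]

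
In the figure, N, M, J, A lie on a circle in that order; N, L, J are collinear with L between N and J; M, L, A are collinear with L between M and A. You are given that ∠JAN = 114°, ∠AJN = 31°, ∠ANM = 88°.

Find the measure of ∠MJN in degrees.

1. ∠AMN = 31°  [same arc NA]
2. ∠MAN = 61°  [△NMA]
3. ∠MJN = 61°  [same arc NM]

∠MJN = 61°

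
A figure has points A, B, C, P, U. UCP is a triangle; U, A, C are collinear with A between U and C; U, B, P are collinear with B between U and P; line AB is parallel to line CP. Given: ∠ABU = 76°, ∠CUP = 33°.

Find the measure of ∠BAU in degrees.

1. ∠CPU = 76°  [AB∥CP, corresponding at B]
2. ∠PCU = 71°  [△UCP]
3. ∠BAU = 71°  [AB∥CP, corresponding at A]

∠BAU = 71°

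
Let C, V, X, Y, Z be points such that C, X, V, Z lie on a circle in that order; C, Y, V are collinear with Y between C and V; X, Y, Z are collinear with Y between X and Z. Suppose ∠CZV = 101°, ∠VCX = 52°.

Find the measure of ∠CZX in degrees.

∠CZX = 49°

1. ∠CXV = 79°  [cyclic CXVZ, opposite ∠X+∠Z]
2. ∠CVX = 49°  [△CXV]
3. ∠CZX = 49°  [same arc CX]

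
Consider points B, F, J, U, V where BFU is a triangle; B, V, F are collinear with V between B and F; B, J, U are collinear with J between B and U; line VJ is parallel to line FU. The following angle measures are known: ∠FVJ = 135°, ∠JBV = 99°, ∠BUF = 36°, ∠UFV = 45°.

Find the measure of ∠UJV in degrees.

1. ∠BVJ = 45°  [linear pair at V on BF]
2. ∠BJV = 36°  [△BVJ]
3. ∠UJV = 144°  [linear pair at J on BU]

∠UJV = 144°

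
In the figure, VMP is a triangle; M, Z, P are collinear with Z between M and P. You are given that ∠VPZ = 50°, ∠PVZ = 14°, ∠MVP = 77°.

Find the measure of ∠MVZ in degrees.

∠MVZ = 63°

1. ∠PZV = 116°  [△VZP]
2. ∠MPV = 50°  [Z on ray PM]
3. ∠PMV = 53°  [△VMP]
4. ∠MZV = 64°  [linear pair at Z on MP]
5. ∠VMZ = 53°  [Z on ray MP]
6. ∠MVZ = 63°  [△VMZ]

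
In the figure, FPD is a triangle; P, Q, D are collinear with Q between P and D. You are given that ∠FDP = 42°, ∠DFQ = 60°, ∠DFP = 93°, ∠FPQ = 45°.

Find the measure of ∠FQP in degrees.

∠FQP = 102°

1. ∠FDQ = 42°  [Q on ray DP]
2. ∠DQF = 78°  [△FQD]
3. ∠FQP = 102°  [linear pair at Q on PD]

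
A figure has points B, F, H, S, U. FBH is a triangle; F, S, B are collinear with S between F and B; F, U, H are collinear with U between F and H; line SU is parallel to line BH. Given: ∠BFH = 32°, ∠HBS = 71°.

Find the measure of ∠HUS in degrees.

∠HUS = 103°

1. ∠FBH = 71°  [S on ray BF]
2. ∠BHF = 77°  [△FBH]
3. ∠FUS = 77°  [SU∥BH, corresponding at U]
4. ∠HUS = 103°  [linear pair at U on FH]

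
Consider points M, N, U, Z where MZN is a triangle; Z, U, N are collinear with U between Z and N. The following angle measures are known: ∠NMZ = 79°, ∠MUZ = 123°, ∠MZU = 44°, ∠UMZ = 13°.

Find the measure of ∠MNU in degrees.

1. ∠MZN = 44°  [U on ray ZN]
2. ∠MNZ = 57°  [△MZN]
3. ∠MNU = 57°  [U on ray NZ]

∠MNU = 57°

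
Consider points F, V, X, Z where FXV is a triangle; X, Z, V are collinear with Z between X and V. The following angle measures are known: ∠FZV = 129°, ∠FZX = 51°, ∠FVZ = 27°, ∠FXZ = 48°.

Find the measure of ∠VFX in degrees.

1. ∠FVX = 27°  [Z on ray VX]
2. ∠FXV = 48°  [Z on ray XV]
3. ∠VFX = 105°  [△FXV]

∠VFX = 105°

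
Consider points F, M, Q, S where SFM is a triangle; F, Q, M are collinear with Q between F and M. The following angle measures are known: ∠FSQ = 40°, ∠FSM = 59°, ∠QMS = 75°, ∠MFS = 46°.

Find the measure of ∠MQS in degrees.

∠MQS = 86°

1. ∠QFS = 46°  [Q on ray FM]
2. ∠FQS = 94°  [△SFQ]
3. ∠MQS = 86°  [linear pair at Q on FM]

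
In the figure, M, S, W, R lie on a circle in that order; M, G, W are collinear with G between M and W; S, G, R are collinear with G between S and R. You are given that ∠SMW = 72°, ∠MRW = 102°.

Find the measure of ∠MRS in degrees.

∠MRS = 30°

1. ∠MSW = 78°  [cyclic MSWR, opposite ∠S+∠R]
2. ∠MWS = 30°  [△MSW]
3. ∠MRS = 30°  [same arc MS]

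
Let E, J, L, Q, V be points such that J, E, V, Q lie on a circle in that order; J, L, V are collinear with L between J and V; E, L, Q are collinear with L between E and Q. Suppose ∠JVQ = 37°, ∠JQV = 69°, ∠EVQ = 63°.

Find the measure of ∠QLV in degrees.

1. ∠JEQ = 37°  [same arc JQ]
2. ∠QJV = 74°  [△JVQ]
3. ∠EJQ = 117°  [cyclic JEVQ, opposite ∠J+∠V]
4. ∠EQJ = 26°  [△JEQ]
5. ∠JLQ = 80°  [△JLQ]
6. ∠QLV = 100°  [linear pair at L on JV]

∠QLV = 100°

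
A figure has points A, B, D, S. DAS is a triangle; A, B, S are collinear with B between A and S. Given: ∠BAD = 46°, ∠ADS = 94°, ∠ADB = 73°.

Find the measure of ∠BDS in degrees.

∠BDS = 21°

1. ∠ABD = 61°  [△DAB]
2. ∠DAS = 46°  [B on ray AS]
3. ∠ASD = 40°  [△DAS]
4. ∠DBS = 119°  [linear pair at B on AS]
5. ∠BSD = 40°  [B on ray SA]
6. ∠BDS = 21°  [△DBS]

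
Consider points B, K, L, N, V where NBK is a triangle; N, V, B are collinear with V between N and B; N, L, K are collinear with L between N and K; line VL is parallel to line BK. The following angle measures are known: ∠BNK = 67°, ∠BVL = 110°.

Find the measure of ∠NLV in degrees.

∠NLV = 43°

1. ∠LNV = 67°  [V on NB, L on NK]
2. ∠LVN = 70°  [linear pair at V on NB]
3. ∠NLV = 43°  [△NVL]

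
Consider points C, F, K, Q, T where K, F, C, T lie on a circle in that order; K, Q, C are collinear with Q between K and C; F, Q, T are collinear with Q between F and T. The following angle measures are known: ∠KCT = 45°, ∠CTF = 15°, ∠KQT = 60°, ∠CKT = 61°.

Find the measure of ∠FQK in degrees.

∠FQK = 120°

1. ∠KFT = 45°  [same arc KT]
2. ∠CKF = 15°  [same arc FC]
3. ∠FQK = 120°  [△KQF]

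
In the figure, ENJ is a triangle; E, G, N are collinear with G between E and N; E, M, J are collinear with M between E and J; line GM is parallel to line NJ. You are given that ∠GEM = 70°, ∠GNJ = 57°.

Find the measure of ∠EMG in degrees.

∠EMG = 53°

1. ∠JEN = 70°  [G on EN, M on EJ]
2. ∠ENJ = 57°  [G on ray NE]
3. ∠EJN = 53°  [△ENJ]
4. ∠EMG = 53°  [GM∥NJ, corresponding at M]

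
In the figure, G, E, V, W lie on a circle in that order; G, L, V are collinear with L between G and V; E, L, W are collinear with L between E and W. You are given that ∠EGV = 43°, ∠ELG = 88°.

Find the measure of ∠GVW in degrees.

1. ∠EWV = 43°  [same arc EV]
2. ∠VLW = 88°  [vertical angles at L]
3. ∠GVW = 49°  [△VLW]

∠GVW = 49°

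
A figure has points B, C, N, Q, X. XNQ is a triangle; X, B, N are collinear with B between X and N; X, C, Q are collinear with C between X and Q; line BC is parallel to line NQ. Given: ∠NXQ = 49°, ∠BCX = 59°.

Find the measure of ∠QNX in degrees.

1. ∠BXC = 49°  [B on XN, C on XQ]
2. ∠CBX = 72°  [△XBC]
3. ∠QNX = 72°  [BC∥NQ, corresponding at B]

∠QNX = 72°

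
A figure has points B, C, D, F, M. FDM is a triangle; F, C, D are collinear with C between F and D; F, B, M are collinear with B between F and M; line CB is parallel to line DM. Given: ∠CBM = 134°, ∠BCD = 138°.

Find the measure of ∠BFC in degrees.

1. ∠CBF = 46°  [linear pair at B on FM]
2. ∠BCF = 42°  [linear pair at C on FD]
3. ∠BFC = 92°  [△FCB]

∠BFC = 92°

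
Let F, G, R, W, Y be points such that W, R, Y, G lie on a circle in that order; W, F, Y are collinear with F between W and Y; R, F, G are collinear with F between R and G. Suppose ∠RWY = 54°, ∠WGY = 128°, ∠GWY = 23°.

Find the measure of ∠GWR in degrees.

∠GWR = 77°

1. ∠RGY = 54°  [same arc RY]
2. ∠GRY = 23°  [same arc YG]
3. ∠GYR = 103°  [△RYG]
4. ∠GWR = 77°  [cyclic WRYG, opposite ∠W+∠Y]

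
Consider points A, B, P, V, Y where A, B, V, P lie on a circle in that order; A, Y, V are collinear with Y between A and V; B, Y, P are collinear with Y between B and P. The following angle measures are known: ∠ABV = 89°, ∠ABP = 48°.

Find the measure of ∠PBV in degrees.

∠PBV = 41°

1. ∠APV = 91°  [cyclic ABVP, opposite ∠B+∠P]
2. ∠AVP = 48°  [same arc AP]
3. ∠PAV = 41°  [△AVP]
4. ∠PBV = 41°  [same arc VP]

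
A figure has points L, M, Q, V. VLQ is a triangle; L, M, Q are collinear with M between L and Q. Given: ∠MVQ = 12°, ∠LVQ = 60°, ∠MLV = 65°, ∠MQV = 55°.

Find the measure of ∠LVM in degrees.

1. ∠QMV = 113°  [△VMQ]
2. ∠LMV = 67°  [linear pair at M on LQ]
3. ∠LVM = 48°  [△VLM]

∠LVM = 48°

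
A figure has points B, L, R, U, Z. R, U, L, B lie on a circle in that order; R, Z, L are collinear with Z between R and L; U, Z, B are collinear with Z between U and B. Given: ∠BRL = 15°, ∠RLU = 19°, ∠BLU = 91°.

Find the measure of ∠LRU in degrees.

1. ∠BUL = 15°  [same arc LB]
2. ∠LBU = 74°  [△ULB]
3. ∠LRU = 74°  [same arc UL]

∠LRU = 74°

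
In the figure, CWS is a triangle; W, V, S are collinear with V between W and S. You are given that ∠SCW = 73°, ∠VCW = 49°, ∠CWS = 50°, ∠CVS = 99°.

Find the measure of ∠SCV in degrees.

1. ∠CSW = 57°  [△CWS]
2. ∠CSV = 57°  [V on ray SW]
3. ∠SCV = 24°  [△CVS]

∠SCV = 24°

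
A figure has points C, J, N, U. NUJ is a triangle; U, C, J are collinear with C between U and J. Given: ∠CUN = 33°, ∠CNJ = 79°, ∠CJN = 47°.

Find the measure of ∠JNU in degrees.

∠JNU = 100°

1. ∠JUN = 33°  [C on ray UJ]
2. ∠NJU = 47°  [C on ray JU]
3. ∠JNU = 100°  [△NUJ]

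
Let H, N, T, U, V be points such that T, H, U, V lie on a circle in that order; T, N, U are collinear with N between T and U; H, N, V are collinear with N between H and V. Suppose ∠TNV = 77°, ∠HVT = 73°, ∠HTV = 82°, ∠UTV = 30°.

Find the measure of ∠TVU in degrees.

∠TVU = 125°

1. ∠THV = 25°  [△THV]
2. ∠TUV = 25°  [same arc TV]
3. ∠TVU = 125°  [△TUV]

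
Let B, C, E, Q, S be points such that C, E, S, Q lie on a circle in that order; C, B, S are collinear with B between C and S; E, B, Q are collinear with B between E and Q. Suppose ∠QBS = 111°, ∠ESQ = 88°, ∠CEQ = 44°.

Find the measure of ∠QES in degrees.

∠QES = 67°

1. ∠CBE = 111°  [vertical angles at B]
2. ∠ECQ = 92°  [cyclic CESQ, opposite ∠C+∠S]
3. ∠CQE = 44°  [△CEQ]
4. ∠EBS = 69°  [linear pair at B on CS]
5. ∠CSE = 44°  [same arc CE]
6. ∠QES = 67°  [△EBS]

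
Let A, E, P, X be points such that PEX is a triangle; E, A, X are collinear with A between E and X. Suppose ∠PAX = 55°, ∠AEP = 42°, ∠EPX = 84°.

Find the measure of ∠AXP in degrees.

∠AXP = 54°

1. ∠PEX = 42°  [A on ray EX]
2. ∠EXP = 54°  [△PEX]
3. ∠AXP = 54°  [A on ray XE]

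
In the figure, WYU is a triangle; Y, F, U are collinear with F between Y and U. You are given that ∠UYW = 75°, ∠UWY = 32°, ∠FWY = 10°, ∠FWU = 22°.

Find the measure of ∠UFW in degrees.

1. ∠FYW = 75°  [F on ray YU]
2. ∠WFY = 95°  [△WYF]
3. ∠UFW = 85°  [linear pair at F on YU]

∠UFW = 85°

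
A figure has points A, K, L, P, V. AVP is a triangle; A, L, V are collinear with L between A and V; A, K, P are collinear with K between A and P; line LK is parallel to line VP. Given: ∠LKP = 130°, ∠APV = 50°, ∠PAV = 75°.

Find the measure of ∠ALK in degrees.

1. ∠AKL = 50°  [linear pair at K on AP]
2. ∠KAL = 75°  [L on AV, K on AP]
3. ∠ALK = 55°  [△ALK]

∠ALK = 55°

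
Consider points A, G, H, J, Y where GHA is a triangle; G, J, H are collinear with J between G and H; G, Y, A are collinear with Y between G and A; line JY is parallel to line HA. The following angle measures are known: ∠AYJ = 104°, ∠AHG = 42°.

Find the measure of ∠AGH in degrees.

1. ∠GYJ = 76°  [linear pair at Y on GA]
2. ∠GJY = 42°  [JY∥HA, corresponding at J]
3. ∠JGY = 62°  [△GJY]
4. ∠AGH = 62°  [J on GH, Y on GA]

∠AGH = 62°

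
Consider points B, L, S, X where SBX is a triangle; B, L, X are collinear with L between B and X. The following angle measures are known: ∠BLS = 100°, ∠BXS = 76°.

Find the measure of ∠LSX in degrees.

1. ∠SLX = 80°  [linear pair at L on BX]
2. ∠LXS = 76°  [L on ray XB]
3. ∠LSX = 24°  [△SLX]

∠LSX = 24°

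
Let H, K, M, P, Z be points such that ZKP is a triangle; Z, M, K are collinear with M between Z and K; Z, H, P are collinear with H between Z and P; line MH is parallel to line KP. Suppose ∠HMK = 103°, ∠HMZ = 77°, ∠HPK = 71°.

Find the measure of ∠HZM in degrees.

1. ∠PKZ = 77°  [MH∥KP, corresponding at M]
2. ∠KPZ = 71°  [H on ray PZ]
3. ∠KZP = 32°  [△ZKP]
4. ∠HZM = 32°  [M on ZK, H on ZP]

∠HZM = 32°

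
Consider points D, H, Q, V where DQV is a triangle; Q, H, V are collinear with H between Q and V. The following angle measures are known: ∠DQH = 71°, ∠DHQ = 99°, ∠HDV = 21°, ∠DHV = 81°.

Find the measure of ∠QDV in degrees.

∠QDV = 31°

1. ∠DQV = 71°  [H on ray QV]
2. ∠DVH = 78°  [△DHV]
3. ∠DVQ = 78°  [H on ray VQ]
4. ∠QDV = 31°  [△DQV]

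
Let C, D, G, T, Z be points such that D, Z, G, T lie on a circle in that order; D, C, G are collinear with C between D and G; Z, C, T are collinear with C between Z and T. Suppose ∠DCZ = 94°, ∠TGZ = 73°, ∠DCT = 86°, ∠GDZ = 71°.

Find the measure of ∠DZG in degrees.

∠DZG = 51°

1. ∠DZT = 15°  [△DCZ]
2. ∠TDZ = 107°  [cyclic DZGT, opposite ∠D+∠G]
3. ∠DTZ = 58°  [△DZT]
4. ∠DGZ = 58°  [same arc DZ]
5. ∠DZG = 51°  [△DZG]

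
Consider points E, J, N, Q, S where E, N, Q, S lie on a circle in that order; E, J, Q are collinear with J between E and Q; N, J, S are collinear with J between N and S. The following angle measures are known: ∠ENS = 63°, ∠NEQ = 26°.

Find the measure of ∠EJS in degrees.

1. ∠EQS = 63°  [same arc ES]
2. ∠NSQ = 26°  [same arc NQ]
3. ∠QJS = 91°  [△QJS]
4. ∠EJS = 89°  [linear pair at J on EQ]

∠EJS = 89°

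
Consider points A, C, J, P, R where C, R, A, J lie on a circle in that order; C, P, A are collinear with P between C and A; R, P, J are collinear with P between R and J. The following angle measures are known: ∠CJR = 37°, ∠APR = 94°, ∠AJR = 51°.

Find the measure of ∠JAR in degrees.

1. ∠CAR = 37°  [same arc CR]
2. ∠ARJ = 49°  [△RPA]
3. ∠JAR = 80°  [△RAJ]

∠JAR = 80°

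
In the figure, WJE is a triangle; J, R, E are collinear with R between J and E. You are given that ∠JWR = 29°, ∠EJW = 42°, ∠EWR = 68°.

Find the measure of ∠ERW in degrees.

1. ∠RJW = 42°  [R on ray JE]
2. ∠JRW = 109°  [△WJR]
3. ∠ERW = 71°  [linear pair at R on JE]

∠ERW = 71°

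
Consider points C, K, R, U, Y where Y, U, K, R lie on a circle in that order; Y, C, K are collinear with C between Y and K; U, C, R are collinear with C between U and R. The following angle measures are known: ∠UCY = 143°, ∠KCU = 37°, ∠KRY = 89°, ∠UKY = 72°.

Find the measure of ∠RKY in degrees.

1. ∠RCY = 37°  [vertical angles at C]
2. ∠URY = 72°  [same arc YU]
3. ∠KYR = 71°  [△YCR]
4. ∠RKY = 20°  [△YKR]

∠RKY = 20°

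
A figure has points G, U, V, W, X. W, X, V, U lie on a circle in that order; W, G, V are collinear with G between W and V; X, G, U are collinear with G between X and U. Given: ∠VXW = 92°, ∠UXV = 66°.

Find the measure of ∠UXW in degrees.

1. ∠VUW = 88°  [cyclic WXVU, opposite ∠X+∠U]
2. ∠UWV = 66°  [same arc VU]
3. ∠UVW = 26°  [△WVU]
4. ∠UXW = 26°  [same arc WU]

∠UXW = 26°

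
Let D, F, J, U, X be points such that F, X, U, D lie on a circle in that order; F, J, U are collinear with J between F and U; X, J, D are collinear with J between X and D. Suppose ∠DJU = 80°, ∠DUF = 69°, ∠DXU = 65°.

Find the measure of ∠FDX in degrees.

1. ∠DJF = 100°  [linear pair at J on FU]
2. ∠DFU = 65°  [same arc UD]
3. ∠FDX = 15°  [△FJD]

∠FDX = 15°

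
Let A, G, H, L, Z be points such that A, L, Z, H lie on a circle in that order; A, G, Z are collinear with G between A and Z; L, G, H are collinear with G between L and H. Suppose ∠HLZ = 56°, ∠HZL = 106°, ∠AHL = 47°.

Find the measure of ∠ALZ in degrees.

1. ∠LHZ = 18°  [△LZH]
2. ∠AZL = 47°  [same arc AL]
3. ∠LAZ = 18°  [same arc LZ]
4. ∠ALZ = 115°  [△ALZ]

∠ALZ = 115°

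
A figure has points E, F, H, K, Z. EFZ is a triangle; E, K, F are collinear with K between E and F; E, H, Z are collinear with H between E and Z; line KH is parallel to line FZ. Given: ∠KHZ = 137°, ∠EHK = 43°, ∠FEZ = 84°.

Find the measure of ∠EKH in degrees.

∠EKH = 53°

1. ∠EZF = 43°  [KH∥FZ, corresponding at H]
2. ∠EFZ = 53°  [△EFZ]
3. ∠EKH = 53°  [KH∥FZ, corresponding at K]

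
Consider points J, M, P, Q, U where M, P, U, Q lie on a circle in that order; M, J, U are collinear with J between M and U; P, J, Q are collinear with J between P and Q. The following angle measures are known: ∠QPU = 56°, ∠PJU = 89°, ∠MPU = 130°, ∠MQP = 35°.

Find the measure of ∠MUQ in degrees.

1. ∠QMU = 56°  [same arc UQ]
2. ∠MQU = 50°  [cyclic MPUQ, opposite ∠P+∠Q]
3. ∠MUQ = 74°  [△MUQ]

∠MUQ = 74°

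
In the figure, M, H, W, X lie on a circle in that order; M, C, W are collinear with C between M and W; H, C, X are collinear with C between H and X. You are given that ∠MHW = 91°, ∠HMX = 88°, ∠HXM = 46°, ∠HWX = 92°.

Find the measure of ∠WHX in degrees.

∠WHX = 45°

1. ∠MXW = 89°  [cyclic MHWX, opposite ∠H+∠X]
2. ∠MHX = 46°  [△MHX]
3. ∠MWX = 46°  [same arc MX]
4. ∠WMX = 45°  [△MWX]
5. ∠WHX = 45°  [same arc WX]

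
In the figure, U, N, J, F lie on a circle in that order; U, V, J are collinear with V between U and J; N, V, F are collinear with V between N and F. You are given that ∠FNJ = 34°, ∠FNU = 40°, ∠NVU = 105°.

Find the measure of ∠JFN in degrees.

1. ∠FJU = 40°  [same arc UF]
2. ∠FVJ = 105°  [vertical angles at V]
3. ∠JFN = 35°  [△JVF]

∠JFN = 35°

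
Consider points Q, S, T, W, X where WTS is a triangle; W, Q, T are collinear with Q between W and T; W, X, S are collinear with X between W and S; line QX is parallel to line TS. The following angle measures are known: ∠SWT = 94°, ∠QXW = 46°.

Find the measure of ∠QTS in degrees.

1. ∠QWX = 94°  [Q on WT, X on WS]
2. ∠WQX = 40°  [△WQX]
3. ∠TQX = 140°  [linear pair at Q on WT]
4. ∠QTS = 40°  [QX∥TS, co-interior at T–Q]

∠QTS = 40°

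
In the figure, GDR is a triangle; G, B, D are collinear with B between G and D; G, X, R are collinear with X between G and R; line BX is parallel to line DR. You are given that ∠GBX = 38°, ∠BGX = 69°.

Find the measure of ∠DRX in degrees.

∠DRX = 73°

1. ∠BXG = 73°  [△GBX]
2. ∠BXR = 107°  [linear pair at X on GR]
3. ∠DRX = 73°  [BX∥DR, co-interior at R–X]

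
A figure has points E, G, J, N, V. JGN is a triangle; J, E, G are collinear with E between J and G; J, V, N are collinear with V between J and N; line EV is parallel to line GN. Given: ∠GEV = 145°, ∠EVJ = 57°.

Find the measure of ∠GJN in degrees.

1. ∠JEV = 35°  [linear pair at E on JG]
2. ∠EJV = 88°  [△JEV]
3. ∠GJN = 88°  [E on JG, V on JN]

∠GJN = 88°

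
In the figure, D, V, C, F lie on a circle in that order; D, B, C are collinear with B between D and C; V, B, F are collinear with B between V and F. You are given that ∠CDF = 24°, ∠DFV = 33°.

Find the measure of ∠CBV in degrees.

1. ∠CVF = 24°  [same arc CF]
2. ∠DCV = 33°  [same arc DV]
3. ∠CBV = 123°  [△VBC]

∠CBV = 123°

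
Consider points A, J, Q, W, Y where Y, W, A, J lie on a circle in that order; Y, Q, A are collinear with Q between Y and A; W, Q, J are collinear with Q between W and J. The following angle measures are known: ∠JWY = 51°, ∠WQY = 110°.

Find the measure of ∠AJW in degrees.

∠AJW = 19°

1. ∠JAY = 51°  [same arc YJ]
2. ∠AQJ = 110°  [vertical angles at Q]
3. ∠AJW = 19°  [△AQJ]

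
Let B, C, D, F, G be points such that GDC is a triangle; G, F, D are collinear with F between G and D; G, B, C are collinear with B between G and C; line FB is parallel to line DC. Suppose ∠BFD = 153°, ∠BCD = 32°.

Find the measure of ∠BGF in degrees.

1. ∠BFG = 27°  [linear pair at F on GD]
2. ∠DCG = 32°  [B on ray CG]
3. ∠CDG = 27°  [FB∥DC, corresponding at F]
4. ∠CGD = 121°  [△GDC]
5. ∠BGF = 121°  [F on GD, B on GC]

∠BGF = 121°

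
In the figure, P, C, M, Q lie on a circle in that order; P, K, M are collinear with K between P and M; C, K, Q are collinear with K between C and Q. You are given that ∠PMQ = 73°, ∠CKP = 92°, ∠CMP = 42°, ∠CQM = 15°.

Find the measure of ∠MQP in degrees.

∠MQP = 57°

1. ∠PCQ = 73°  [same arc PQ]
2. ∠CPM = 15°  [△PKC]
3. ∠MCP = 123°  [△PCM]
4. ∠MQP = 57°  [cyclic PCMQ, opposite ∠C+∠Q]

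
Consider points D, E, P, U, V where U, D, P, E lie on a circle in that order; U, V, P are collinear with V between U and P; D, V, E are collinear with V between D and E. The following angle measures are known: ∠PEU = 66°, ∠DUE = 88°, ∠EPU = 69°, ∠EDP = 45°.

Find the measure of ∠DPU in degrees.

∠DPU = 23°

1. ∠EDU = 69°  [same arc UE]
2. ∠DEU = 23°  [△UDE]
3. ∠DPU = 23°  [same arc UD]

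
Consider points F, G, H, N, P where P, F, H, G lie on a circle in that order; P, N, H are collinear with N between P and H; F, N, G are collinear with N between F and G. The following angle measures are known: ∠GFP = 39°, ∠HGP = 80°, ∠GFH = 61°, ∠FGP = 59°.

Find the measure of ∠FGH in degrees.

∠FGH = 21°

1. ∠FPG = 82°  [△PFG]
2. ∠FHG = 98°  [cyclic PFHG, opposite ∠P+∠H]
3. ∠FGH = 21°  [△FHG]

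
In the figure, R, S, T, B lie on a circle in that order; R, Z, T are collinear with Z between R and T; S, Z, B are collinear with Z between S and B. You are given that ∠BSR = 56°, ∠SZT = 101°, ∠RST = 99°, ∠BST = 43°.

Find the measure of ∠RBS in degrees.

1. ∠BZR = 101°  [vertical angles at Z]
2. ∠BRT = 43°  [same arc TB]
3. ∠RBS = 36°  [△RZB]

∠RBS = 36°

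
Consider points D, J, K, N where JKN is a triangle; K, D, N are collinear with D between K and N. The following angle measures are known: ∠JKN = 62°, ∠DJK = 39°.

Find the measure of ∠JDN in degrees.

1. ∠DKJ = 62°  [D on ray KN]
2. ∠JDK = 79°  [△JKD]
3. ∠JDN = 101°  [linear pair at D on KN]

∠JDN = 101°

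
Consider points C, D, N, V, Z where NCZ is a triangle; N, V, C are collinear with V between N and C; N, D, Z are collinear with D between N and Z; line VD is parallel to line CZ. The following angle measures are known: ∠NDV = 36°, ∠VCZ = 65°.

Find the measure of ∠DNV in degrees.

∠DNV = 79°

1. ∠CZN = 36°  [VD∥CZ, corresponding at D]
2. ∠NCZ = 65°  [V on ray CN]
3. ∠CNZ = 79°  [△NCZ]
4. ∠DNV = 79°  [V on NC, D on NZ]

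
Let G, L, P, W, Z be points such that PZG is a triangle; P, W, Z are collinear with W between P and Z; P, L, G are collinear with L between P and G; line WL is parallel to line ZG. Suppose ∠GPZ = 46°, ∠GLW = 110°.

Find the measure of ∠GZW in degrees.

1. ∠LPW = 46°  [W on PZ, L on PG]
2. ∠PLW = 70°  [linear pair at L on PG]
3. ∠LWP = 64°  [△PWL]
4. ∠LWZ = 116°  [linear pair at W on PZ]
5. ∠GZW = 64°  [WL∥ZG, co-interior at Z–W]

∠GZW = 64°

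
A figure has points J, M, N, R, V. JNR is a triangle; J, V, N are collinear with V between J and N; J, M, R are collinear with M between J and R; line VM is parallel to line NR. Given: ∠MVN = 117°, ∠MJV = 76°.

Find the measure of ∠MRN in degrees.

∠MRN = 41°

1. ∠JVM = 63°  [linear pair at V on JN]
2. ∠JMV = 41°  [△JVM]
3. ∠RMV = 139°  [linear pair at M on JR]
4. ∠MRN = 41°  [VM∥NR, co-interior at R–M]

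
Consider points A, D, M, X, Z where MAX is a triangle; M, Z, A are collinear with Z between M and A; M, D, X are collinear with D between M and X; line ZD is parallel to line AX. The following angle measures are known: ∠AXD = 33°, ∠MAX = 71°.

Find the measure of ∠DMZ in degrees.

∠DMZ = 76°

1. ∠AXM = 33°  [D on ray XM]
2. ∠AMX = 76°  [△MAX]
3. ∠DMZ = 76°  [Z on MA, D on MX]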